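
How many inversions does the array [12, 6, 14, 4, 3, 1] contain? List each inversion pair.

Finding inversions in [12, 6, 14, 4, 3, 1]:

(0, 1): arr[0]=12 > arr[1]=6
(0, 3): arr[0]=12 > arr[3]=4
(0, 4): arr[0]=12 > arr[4]=3
(0, 5): arr[0]=12 > arr[5]=1
(1, 3): arr[1]=6 > arr[3]=4
(1, 4): arr[1]=6 > arr[4]=3
(1, 5): arr[1]=6 > arr[5]=1
(2, 3): arr[2]=14 > arr[3]=4
(2, 4): arr[2]=14 > arr[4]=3
(2, 5): arr[2]=14 > arr[5]=1
(3, 4): arr[3]=4 > arr[4]=3
(3, 5): arr[3]=4 > arr[5]=1
(4, 5): arr[4]=3 > arr[5]=1

Total inversions: 13

The array has 13 inversion(s): (0,1), (0,3), (0,4), (0,5), (1,3), (1,4), (1,5), (2,3), (2,4), (2,5), (3,4), (3,5), (4,5). Each pair (i,j) satisfies i < j and arr[i] > arr[j].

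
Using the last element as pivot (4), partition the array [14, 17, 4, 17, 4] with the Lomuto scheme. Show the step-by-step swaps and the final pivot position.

Lomuto partition with pivot = 4:

Initial array: [14, 17, 4, 17, 4]

arr[0]=14 > 4: no swap
arr[1]=17 > 4: no swap
arr[2]=4 <= 4: swap with position 0, array becomes [4, 17, 14, 17, 4]
arr[3]=17 > 4: no swap

Place pivot at position 1: [4, 4, 14, 17, 17]
Pivot position: 1

After partitioning with pivot 4, the array becomes [4, 4, 14, 17, 17]. The pivot is placed at index 1. All elements to the left of the pivot are <= 4, and all elements to the right are > 4.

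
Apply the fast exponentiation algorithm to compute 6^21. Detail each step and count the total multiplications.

Computing 6^21 by squaring (build up from 6^1; each line after the first costs one multiplication):

6^1 = 6
6^2 = (6^1)^2 = 6^2 = 36
6^4 = (6^2)^2 = 36^2 = 1296
6^5 = 6 * 6^4 = 6 * 1296 = 7776
6^10 = (6^5)^2 = 7776^2 = 60466176
6^20 = (6^10)^2 = 60466176^2 = 3656158440062976
6^21 = 6 * 6^20 = 6 * 3656158440062976 = 21936950640377856

Result: 21936950640377856
Multiplications needed: 6 (6 lines after 6^1)

6^21 = 21936950640377856. Using exponentiation by squaring, this requires 6 multiplications. The key idea: if the exponent is even, square the half-power; if odd, multiply by the base once.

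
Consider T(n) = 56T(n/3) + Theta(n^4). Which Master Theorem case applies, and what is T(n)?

Master Theorem for T(n) = 56T(n/3) + O(n^4):

a = 56, b = 3, c = 4
log_b(a) = log_3(56) = 3.6640

Case 3: c = 4 > log_3(56) = 3.6640
T(n) = O(n^4) = O(n^4)

For T(n) = 56T(n/3) + O(n^4): log_3(56) = 3.6640. This is Case 3 of the Master Theorem (c > log_b(a), work dominated by root), giving O(n^4).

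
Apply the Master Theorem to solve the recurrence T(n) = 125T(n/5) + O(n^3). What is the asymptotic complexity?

Master Theorem for T(n) = 125T(n/5) + O(n^3):

a = 125, b = 5, c = 3
log_b(a) = log_5(125) = 3.0000

Case 2: c = 3 = log_5(125) = 3.0000
T(n) = O(n^3 log n) = O(n^3 log n)

For T(n) = 125T(n/5) + O(n^3): log_5(125) = 3.0000. This is Case 2 of the Master Theorem (c = log_b(a), equal work at all levels), giving O(n^3 log n).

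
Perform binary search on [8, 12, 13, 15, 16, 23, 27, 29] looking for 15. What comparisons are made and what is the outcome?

Binary search for 15 in [8, 12, 13, 15, 16, 23, 27, 29]:

lo=0, hi=7, mid=3, arr[mid]=15 -> Found target at index 3!

Binary search finds 15 at index 3 after 1 comparisons. The search repeatedly halves the search space by comparing with the middle element.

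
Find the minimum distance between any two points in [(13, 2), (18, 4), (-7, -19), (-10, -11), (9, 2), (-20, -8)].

Computing all pairwise distances among 6 points:

d((13, 2), (18, 4)) = 5.3852
d((13, 2), (-7, -19)) = 29.0
d((13, 2), (-10, -11)) = 26.4197
d((13, 2), (9, 2)) = 4.0 <-- minimum
d((13, 2), (-20, -8)) = 34.4819
d((18, 4), (-7, -19)) = 33.9706
d((18, 4), (-10, -11)) = 31.7648
d((18, 4), (9, 2)) = 9.2195
d((18, 4), (-20, -8)) = 39.8497
d((-7, -19), (-10, -11)) = 8.544
d((-7, -19), (9, 2)) = 26.4008
d((-7, -19), (-20, -8)) = 17.0294
d((-10, -11), (9, 2)) = 23.0217
d((-10, -11), (-20, -8)) = 10.4403
d((9, 2), (-20, -8)) = 30.6757

Closest pair: (13, 2) and (9, 2) with distance 4.0

The closest pair is (13, 2) and (9, 2) with Euclidean distance 4.0. For 6 points, brute-force pairwise comparison is shown above. For large n, the divide-and-conquer algorithm (sort by x, recurse on halves, check the dividing strip) achieves O(n log n).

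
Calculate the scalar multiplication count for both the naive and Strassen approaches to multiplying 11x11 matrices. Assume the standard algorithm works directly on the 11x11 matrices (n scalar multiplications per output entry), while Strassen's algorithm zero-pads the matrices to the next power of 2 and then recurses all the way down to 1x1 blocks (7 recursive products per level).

Matrix multiplication for 11x11 matrices:

Strassen's algorithm requires power-of-2 dimensions. Pad 11x11 to 16x16 (next power of 2).

Standard algorithm: 11^3 = 1331 multiplications
Strassen's algorithm: 7^(log2(16)) = 7^4 = 2401 multiplications
Difference: 1331 - 2401 = -1070 (Strassen uses MORE here due to padding overhead — for small or just-over-power-of-2 n, padding can outweigh the per-level savings)

Standard: 1331 multiplications (11^3). Strassen: 2401 multiplications (7^4, after padding to 16x16). Strassen reduces 8 recursive multiplications to 7 at each level.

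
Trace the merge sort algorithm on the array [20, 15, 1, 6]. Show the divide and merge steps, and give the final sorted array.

Merge sort trace:

Split: [20, 15, 1, 6] -> [20, 15] and [1, 6]
  Split: [20, 15] -> [20] and [15]
  Merge: [20] + [15] -> [15, 20]
  Split: [1, 6] -> [1] and [6]
  Merge: [1] + [6] -> [1, 6]
Merge: [15, 20] + [1, 6] -> [1, 6, 15, 20]

Final sorted array: [1, 6, 15, 20]

The merge sort proceeds by recursively splitting the array and merging sorted halves.
After all merges, the sorted array is [1, 6, 15, 20].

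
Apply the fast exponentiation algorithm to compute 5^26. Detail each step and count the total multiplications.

Computing 5^26 by squaring (build up from 5^1; each line after the first costs one multiplication):

5^1 = 5
5^2 = (5^1)^2 = 5^2 = 25
5^3 = 5 * 5^2 = 5 * 25 = 125
5^6 = (5^3)^2 = 125^2 = 15625
5^12 = (5^6)^2 = 15625^2 = 244140625
5^13 = 5 * 5^12 = 5 * 244140625 = 1220703125
5^26 = (5^13)^2 = 1220703125^2 = 1490116119384765625

Result: 1490116119384765625
Multiplications needed: 6 (6 lines after 5^1)

5^26 = 1490116119384765625. Using exponentiation by squaring, this requires 6 multiplications. The key idea: if the exponent is even, square the half-power; if odd, multiply by the base once.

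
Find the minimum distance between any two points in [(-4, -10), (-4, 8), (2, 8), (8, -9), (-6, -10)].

Computing all pairwise distances among 5 points:

d((-4, -10), (-4, 8)) = 18.0
d((-4, -10), (2, 8)) = 18.9737
d((-4, -10), (8, -9)) = 12.0416
d((-4, -10), (-6, -10)) = 2.0 <-- minimum
d((-4, 8), (2, 8)) = 6.0
d((-4, 8), (8, -9)) = 20.8087
d((-4, 8), (-6, -10)) = 18.1108
d((2, 8), (8, -9)) = 18.0278
d((2, 8), (-6, -10)) = 19.6977
d((8, -9), (-6, -10)) = 14.0357

Closest pair: (-4, -10) and (-6, -10) with distance 2.0

The closest pair is (-4, -10) and (-6, -10) with Euclidean distance 2.0. For 5 points, brute-force pairwise comparison is shown above. For large n, the divide-and-conquer algorithm (sort by x, recurse on halves, check the dividing strip) achieves O(n log n).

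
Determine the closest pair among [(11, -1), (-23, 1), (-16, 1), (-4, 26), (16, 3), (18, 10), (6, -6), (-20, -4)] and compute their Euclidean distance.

Computing all pairwise distances among 8 points:

d((11, -1), (-23, 1)) = 34.0588
d((11, -1), (-16, 1)) = 27.074
d((11, -1), (-4, 26)) = 30.8869
d((11, -1), (16, 3)) = 6.4031
d((11, -1), (18, 10)) = 13.0384
d((11, -1), (6, -6)) = 7.0711
d((11, -1), (-20, -4)) = 31.1448
d((-23, 1), (-16, 1)) = 7.0
d((-23, 1), (-4, 26)) = 31.4006
d((-23, 1), (16, 3)) = 39.0512
d((-23, 1), (18, 10)) = 41.9762
d((-23, 1), (6, -6)) = 29.8329
d((-23, 1), (-20, -4)) = 5.831 <-- minimum
d((-16, 1), (-4, 26)) = 27.7308
d((-16, 1), (16, 3)) = 32.0624
d((-16, 1), (18, 10)) = 35.171
d((-16, 1), (6, -6)) = 23.0868
d((-16, 1), (-20, -4)) = 6.4031
d((-4, 26), (16, 3)) = 30.4795
d((-4, 26), (18, 10)) = 27.2029
d((-4, 26), (6, -6)) = 33.5261
d((-4, 26), (-20, -4)) = 34.0
d((16, 3), (18, 10)) = 7.2801
d((16, 3), (6, -6)) = 13.4536
d((16, 3), (-20, -4)) = 36.6742
d((18, 10), (6, -6)) = 20.0
d((18, 10), (-20, -4)) = 40.4969
d((6, -6), (-20, -4)) = 26.0768

Closest pair: (-23, 1) and (-20, -4) with distance 5.831

The closest pair is (-23, 1) and (-20, -4) with Euclidean distance 5.831. For 8 points, brute-force pairwise comparison is shown above. For large n, the divide-and-conquer algorithm (sort by x, recurse on halves, check the dividing strip) achieves O(n log n).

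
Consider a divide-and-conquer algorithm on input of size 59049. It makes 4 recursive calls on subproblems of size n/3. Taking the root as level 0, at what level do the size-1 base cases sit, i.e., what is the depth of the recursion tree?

For divide and conquer with division factor 3:

Problem sizes at each level:
Level 0: 59049
Level 1: 19683
Level 2: 6561
Level 3: 2187
Level 4: 729
Level 5: 243
Level 6: 81
Level 7: 27
Level 8: 9
Level 9: 3
Level 10: 1

The root is level 0 and the size-1 base case is level 10 (the tree spans levels 0 through 10, i.e. 11 levels counting the root), so the depth is the number of divisions: log_3(59049) = 10

The recursion tree depth is log_3(59049) = 10. At each level, the problem size is divided by 3, so it takes 10 divisions to reduce to a base case of size 1. The algorithm makes 4 recursive calls at each level.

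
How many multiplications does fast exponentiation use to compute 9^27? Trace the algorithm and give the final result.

Computing 9^27 by squaring (build up from 9^1; each line after the first costs one multiplication):

9^1 = 9
9^2 = (9^1)^2 = 9^2 = 81
9^3 = 9 * 9^2 = 9 * 81 = 729
9^6 = (9^3)^2 = 729^2 = 531441
9^12 = (9^6)^2 = 531441^2 = 282429536481
9^13 = 9 * 9^12 = 9 * 282429536481 = 2541865828329
9^26 = (9^13)^2 = 2541865828329^2 = 6461081889226673298932241
9^27 = 9 * 9^26 = 9 * 6461081889226673298932241 = 58149737003040059690390169

Result: 58149737003040059690390169
Multiplications needed: 7 (7 lines after 9^1)

9^27 = 58149737003040059690390169. Using exponentiation by squaring, this requires 7 multiplications. The key idea: if the exponent is even, square the half-power; if odd, multiply by the base once.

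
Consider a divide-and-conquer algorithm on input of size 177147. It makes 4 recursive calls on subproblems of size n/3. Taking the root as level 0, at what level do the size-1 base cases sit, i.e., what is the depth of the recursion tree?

For divide and conquer with division factor 3:

Problem sizes at each level:
Level 0: 177147
Level 1: 59049
Level 2: 19683
Level 3: 6561
Level 4: 2187
Level 5: 729
Level 6: 243
Level 7: 81
Level 8: 27
Level 9: 9
Level 10: 3
Level 11: 1

The root is level 0 and the size-1 base case is level 11 (the tree spans levels 0 through 11, i.e. 12 levels counting the root), so the depth is the number of divisions: log_3(177147) = 11

The recursion tree depth is log_3(177147) = 11. At each level, the problem size is divided by 3, so it takes 11 divisions to reduce to a base case of size 1. The algorithm makes 4 recursive calls at each level.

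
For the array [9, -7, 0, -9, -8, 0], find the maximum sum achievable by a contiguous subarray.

Using Kadane's algorithm on [9, -7, 0, -9, -8, 0]:

Scanning through the array:
Position 1 (value -7): max_ending_here = 2, max_so_far = 9
Position 2 (value 0): max_ending_here = 2, max_so_far = 9
Position 3 (value -9): max_ending_here = -7, max_so_far = 9
Position 4 (value -8): max_ending_here = -8, max_so_far = 9
Position 5 (value 0): max_ending_here = 0, max_so_far = 9

Maximum subarray: [9]
Maximum sum: 9

The maximum subarray is [9] with sum 9. This subarray runs from index 0 to index 0.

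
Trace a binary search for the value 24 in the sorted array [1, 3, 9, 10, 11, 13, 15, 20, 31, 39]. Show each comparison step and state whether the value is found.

Binary search for 24 in [1, 3, 9, 10, 11, 13, 15, 20, 31, 39]:

lo=0, hi=9, mid=4, arr[mid]=11 -> 11 < 24, search right half
lo=5, hi=9, mid=7, arr[mid]=20 -> 20 < 24, search right half
lo=8, hi=9, mid=8, arr[mid]=31 -> 31 > 24, search left half
lo=8 > hi=7, target 24 not found

Binary search determines that 24 is not in the array after 3 comparisons. The search space was exhausted without finding the target.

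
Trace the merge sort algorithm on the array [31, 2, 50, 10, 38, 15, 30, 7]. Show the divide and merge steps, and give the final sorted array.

Merge sort trace:

Split: [31, 2, 50, 10, 38, 15, 30, 7] -> [31, 2, 50, 10] and [38, 15, 30, 7]
  Split: [31, 2, 50, 10] -> [31, 2] and [50, 10]
    Split: [31, 2] -> [31] and [2]
    Merge: [31] + [2] -> [2, 31]
    Split: [50, 10] -> [50] and [10]
    Merge: [50] + [10] -> [10, 50]
  Merge: [2, 31] + [10, 50] -> [2, 10, 31, 50]
  Split: [38, 15, 30, 7] -> [38, 15] and [30, 7]
    Split: [38, 15] -> [38] and [15]
    Merge: [38] + [15] -> [15, 38]
    Split: [30, 7] -> [30] and [7]
    Merge: [30] + [7] -> [7, 30]
  Merge: [15, 38] + [7, 30] -> [7, 15, 30, 38]
Merge: [2, 10, 31, 50] + [7, 15, 30, 38] -> [2, 7, 10, 15, 30, 31, 38, 50]

Final sorted array: [2, 7, 10, 15, 30, 31, 38, 50]

The merge sort proceeds by recursively splitting the array and merging sorted halves.
After all merges, the sorted array is [2, 7, 10, 15, 30, 31, 38, 50].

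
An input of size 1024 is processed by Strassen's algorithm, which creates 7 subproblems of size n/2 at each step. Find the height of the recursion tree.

For divide and conquer with division factor 2:

Problem sizes at each level:
Level 0: 1024
Level 1: 512
Level 2: 256
Level 3: 128
Level 4: 64
Level 5: 32
Level 6: 16
Level 7: 8
Level 8: 4
Level 9: 2
Level 10: 1

The root is level 0 and the size-1 base case is level 10 (the tree spans levels 0 through 10, i.e. 11 levels counting the root), so the depth is the number of divisions: log_2(1024) = 10

The recursion tree depth is log_2(1024) = 10. At each level, the problem size is divided by 2, so it takes 10 divisions to reduce to a base case of size 1. The algorithm makes 7 recursive calls at each level.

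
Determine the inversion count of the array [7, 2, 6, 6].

Finding inversions in [7, 2, 6, 6]:

(0, 1): arr[0]=7 > arr[1]=2
(0, 2): arr[0]=7 > arr[2]=6
(0, 3): arr[0]=7 > arr[3]=6

Total inversions: 3

The array has 3 inversion(s): (0,1), (0,2), (0,3). Each pair (i,j) satisfies i < j and arr[i] > arr[j].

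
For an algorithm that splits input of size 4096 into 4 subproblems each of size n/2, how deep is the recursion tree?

For divide and conquer with division factor 2:

Problem sizes at each level:
Level 0: 4096
Level 1: 2048
Level 2: 1024
Level 3: 512
Level 4: 256
Level 5: 128
Level 6: 64
Level 7: 32
Level 8: 16
Level 9: 8
Level 10: 4
Level 11: 2
Level 12: 1

The root is level 0 and the size-1 base case is level 12 (the tree spans levels 0 through 12, i.e. 13 levels counting the root), so the depth is the number of divisions: log_2(4096) = 12

The recursion tree depth is log_2(4096) = 12. At each level, the problem size is divided by 2, so it takes 12 divisions to reduce to a base case of size 1. The algorithm makes 4 recursive calls at each level.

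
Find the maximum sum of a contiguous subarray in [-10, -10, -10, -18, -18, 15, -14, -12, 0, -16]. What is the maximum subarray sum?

Using Kadane's algorithm on [-10, -10, -10, -18, -18, 15, -14, -12, 0, -16]:

Scanning through the array:
Position 1 (value -10): max_ending_here = -10, max_so_far = -10
Position 2 (value -10): max_ending_here = -10, max_so_far = -10
Position 3 (value -18): max_ending_here = -18, max_so_far = -10
Position 4 (value -18): max_ending_here = -18, max_so_far = -10
Position 5 (value 15): max_ending_here = 15, max_so_far = 15
Position 6 (value -14): max_ending_here = 1, max_so_far = 15
Position 7 (value -12): max_ending_here = -11, max_so_far = 15
Position 8 (value 0): max_ending_here = 0, max_so_far = 15
Position 9 (value -16): max_ending_here = -16, max_so_far = 15

Maximum subarray: [15]
Maximum sum: 15

The maximum subarray is [15] with sum 15. This subarray runs from index 5 to index 5.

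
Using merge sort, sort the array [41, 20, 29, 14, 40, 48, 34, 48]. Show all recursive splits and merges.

Merge sort trace:

Split: [41, 20, 29, 14, 40, 48, 34, 48] -> [41, 20, 29, 14] and [40, 48, 34, 48]
  Split: [41, 20, 29, 14] -> [41, 20] and [29, 14]
    Split: [41, 20] -> [41] and [20]
    Merge: [41] + [20] -> [20, 41]
    Split: [29, 14] -> [29] and [14]
    Merge: [29] + [14] -> [14, 29]
  Merge: [20, 41] + [14, 29] -> [14, 20, 29, 41]
  Split: [40, 48, 34, 48] -> [40, 48] and [34, 48]
    Split: [40, 48] -> [40] and [48]
    Merge: [40] + [48] -> [40, 48]
    Split: [34, 48] -> [34] and [48]
    Merge: [34] + [48] -> [34, 48]
  Merge: [40, 48] + [34, 48] -> [34, 40, 48, 48]
Merge: [14, 20, 29, 41] + [34, 40, 48, 48] -> [14, 20, 29, 34, 40, 41, 48, 48]

Final sorted array: [14, 20, 29, 34, 40, 41, 48, 48]

The merge sort proceeds by recursively splitting the array and merging sorted halves.
After all merges, the sorted array is [14, 20, 29, 34, 40, 41, 48, 48].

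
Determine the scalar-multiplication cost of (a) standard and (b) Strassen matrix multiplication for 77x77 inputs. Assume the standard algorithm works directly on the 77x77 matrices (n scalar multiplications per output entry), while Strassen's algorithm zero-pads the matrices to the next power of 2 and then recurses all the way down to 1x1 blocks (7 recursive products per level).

Matrix multiplication for 77x77 matrices:

Strassen's algorithm requires power-of-2 dimensions. Pad 77x77 to 128x128 (next power of 2).

Standard algorithm: 77^3 = 456533 multiplications
Strassen's algorithm: 7^(log2(128)) = 7^7 = 823543 multiplications
Difference: 456533 - 823543 = -367010 (Strassen uses MORE here due to padding overhead — for small or just-over-power-of-2 n, padding can outweigh the per-level savings)

Standard: 456533 multiplications (77^3). Strassen: 823543 multiplications (7^7, after padding to 128x128). Strassen reduces 8 recursive multiplications to 7 at each level.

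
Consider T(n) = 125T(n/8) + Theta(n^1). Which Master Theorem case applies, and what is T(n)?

Master Theorem for T(n) = 125T(n/8) + O(n^1):

a = 125, b = 8, c = 1
log_b(a) = log_8(125) = 2.3219

Case 1: c = 1 < log_8(125) = 2.3219
T(n) = O(n^(log_8 125))

For T(n) = 125T(n/8) + O(n^1): log_8(125) = 2.3219. This is Case 1 of the Master Theorem (c < log_b(a), work dominated by leaves), giving O(n^(log_8 125)).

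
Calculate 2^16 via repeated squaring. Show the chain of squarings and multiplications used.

Computing 2^16 by squaring (build up from 2^1; each line after the first costs one multiplication):

2^1 = 2
2^2 = (2^1)^2 = 2^2 = 4
2^4 = (2^2)^2 = 4^2 = 16
2^8 = (2^4)^2 = 16^2 = 256
2^16 = (2^8)^2 = 256^2 = 65536

Result: 65536
Multiplications needed: 4 (4 lines after 2^1)

2^16 = 65536. Using exponentiation by squaring, this requires 4 multiplications. The key idea: if the exponent is even, square the half-power; if odd, multiply by the base once.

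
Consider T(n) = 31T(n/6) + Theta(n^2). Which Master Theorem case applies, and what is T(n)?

Master Theorem for T(n) = 31T(n/6) + O(n^2):

a = 31, b = 6, c = 2
log_b(a) = log_6(31) = 1.9165

Case 3: c = 2 > log_6(31) = 1.9165
T(n) = O(n^2) = O(n^2)

For T(n) = 31T(n/6) + O(n^2): log_6(31) = 1.9165. This is Case 3 of the Master Theorem (c > log_b(a), work dominated by root), giving O(n^2).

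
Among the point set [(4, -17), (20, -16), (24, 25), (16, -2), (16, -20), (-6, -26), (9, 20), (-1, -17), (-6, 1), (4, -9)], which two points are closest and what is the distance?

Computing all pairwise distances among 10 points:

d((4, -17), (20, -16)) = 16.0312
d((4, -17), (24, 25)) = 46.5188
d((4, -17), (16, -2)) = 19.2094
d((4, -17), (16, -20)) = 12.3693
d((4, -17), (-6, -26)) = 13.4536
d((4, -17), (9, 20)) = 37.3363
d((4, -17), (-1, -17)) = 5.0 <-- minimum
d((4, -17), (-6, 1)) = 20.5913
d((4, -17), (4, -9)) = 8.0
d((20, -16), (24, 25)) = 41.1947
d((20, -16), (16, -2)) = 14.5602
d((20, -16), (16, -20)) = 5.6569
d((20, -16), (-6, -26)) = 27.8568
d((20, -16), (9, 20)) = 37.6431
d((20, -16), (-1, -17)) = 21.0238
d((20, -16), (-6, 1)) = 31.0644
d((20, -16), (4, -9)) = 17.4642
d((24, 25), (16, -2)) = 28.1603
d((24, 25), (16, -20)) = 45.7056
d((24, 25), (-6, -26)) = 59.1692
d((24, 25), (9, 20)) = 15.8114
d((24, 25), (-1, -17)) = 48.8774
d((24, 25), (-6, 1)) = 38.4187
d((24, 25), (4, -9)) = 39.4462
d((16, -2), (16, -20)) = 18.0
d((16, -2), (-6, -26)) = 32.5576
d((16, -2), (9, 20)) = 23.0868
d((16, -2), (-1, -17)) = 22.6716
d((16, -2), (-6, 1)) = 22.2036
d((16, -2), (4, -9)) = 13.8924
d((16, -20), (-6, -26)) = 22.8035
d((16, -20), (9, 20)) = 40.6079
d((16, -20), (-1, -17)) = 17.2627
d((16, -20), (-6, 1)) = 30.4138
d((16, -20), (4, -9)) = 16.2788
d((-6, -26), (9, 20)) = 48.3839
d((-6, -26), (-1, -17)) = 10.2956
d((-6, -26), (-6, 1)) = 27.0
d((-6, -26), (4, -9)) = 19.7231
d((9, 20), (-1, -17)) = 38.3275
d((9, 20), (-6, 1)) = 24.2074
d((9, 20), (4, -9)) = 29.4279
d((-1, -17), (-6, 1)) = 18.6815
d((-1, -17), (4, -9)) = 9.434
d((-6, 1), (4, -9)) = 14.1421

Closest pair: (4, -17) and (-1, -17) with distance 5.0

The closest pair is (4, -17) and (-1, -17) with Euclidean distance 5.0. For 10 points, brute-force pairwise comparison is shown above. For large n, the divide-and-conquer algorithm (sort by x, recurse on halves, check the dividing strip) achieves O(n log n).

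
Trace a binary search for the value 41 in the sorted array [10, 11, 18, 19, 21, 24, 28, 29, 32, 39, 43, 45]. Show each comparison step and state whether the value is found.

Binary search for 41 in [10, 11, 18, 19, 21, 24, 28, 29, 32, 39, 43, 45]:

lo=0, hi=11, mid=5, arr[mid]=24 -> 24 < 41, search right half
lo=6, hi=11, mid=8, arr[mid]=32 -> 32 < 41, search right half
lo=9, hi=11, mid=10, arr[mid]=43 -> 43 > 41, search left half
lo=9, hi=9, mid=9, arr[mid]=39 -> 39 < 41, search right half
lo=10 > hi=9, target 41 not found

Binary search determines that 41 is not in the array after 4 comparisons. The search space was exhausted without finding the target.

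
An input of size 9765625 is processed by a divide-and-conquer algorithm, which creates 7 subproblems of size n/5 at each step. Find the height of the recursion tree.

For divide and conquer with division factor 5:

Problem sizes at each level:
Level 0: 9765625
Level 1: 1953125
Level 2: 390625
Level 3: 78125
Level 4: 15625
Level 5: 3125
Level 6: 625
Level 7: 125
Level 8: 25
Level 9: 5
Level 10: 1

The root is level 0 and the size-1 base case is level 10 (the tree spans levels 0 through 10, i.e. 11 levels counting the root), so the depth is the number of divisions: log_5(9765625) = 10

The recursion tree depth is log_5(9765625) = 10. At each level, the problem size is divided by 5, so it takes 10 divisions to reduce to a base case of size 1. The algorithm makes 7 recursive calls at each level.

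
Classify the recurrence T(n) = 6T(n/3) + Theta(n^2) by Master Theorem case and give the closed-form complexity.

Master Theorem for T(n) = 6T(n/3) + O(n^2):

a = 6, b = 3, c = 2
log_b(a) = log_3(6) = 1.6309

Case 3: c = 2 > log_3(6) = 1.6309
T(n) = O(n^2) = O(n^2)

For T(n) = 6T(n/3) + O(n^2): log_3(6) = 1.6309. This is Case 3 of the Master Theorem (c > log_b(a), work dominated by root), giving O(n^2).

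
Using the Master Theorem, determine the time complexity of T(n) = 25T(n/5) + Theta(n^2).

Master Theorem for T(n) = 25T(n/5) + O(n^2):

a = 25, b = 5, c = 2
log_b(a) = log_5(25) = 2.0000

Case 2: c = 2 = log_5(25) = 2.0000
T(n) = O(n^2 log n) = O(n^2 log n)

For T(n) = 25T(n/5) + O(n^2): log_5(25) = 2.0000. This is Case 2 of the Master Theorem (c = log_b(a), equal work at all levels), giving O(n^2 log n).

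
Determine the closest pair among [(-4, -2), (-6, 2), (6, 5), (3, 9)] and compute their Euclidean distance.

Computing all pairwise distances among 4 points:

d((-4, -2), (-6, 2)) = 4.4721 <-- minimum
d((-4, -2), (6, 5)) = 12.2066
d((-4, -2), (3, 9)) = 13.0384
d((-6, 2), (6, 5)) = 12.3693
d((-6, 2), (3, 9)) = 11.4018
d((6, 5), (3, 9)) = 5.0

Closest pair: (-4, -2) and (-6, 2) with distance 4.4721

The closest pair is (-4, -2) and (-6, 2) with Euclidean distance 4.4721. For 4 points, brute-force pairwise comparison is shown above. For large n, the divide-and-conquer algorithm (sort by x, recurse on halves, check the dividing strip) achieves O(n log n).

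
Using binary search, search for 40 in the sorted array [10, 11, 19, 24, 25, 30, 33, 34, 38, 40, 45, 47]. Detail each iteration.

Binary search for 40 in [10, 11, 19, 24, 25, 30, 33, 34, 38, 40, 45, 47]:

lo=0, hi=11, mid=5, arr[mid]=30 -> 30 < 40, search right half
lo=6, hi=11, mid=8, arr[mid]=38 -> 38 < 40, search right half
lo=9, hi=11, mid=10, arr[mid]=45 -> 45 > 40, search left half
lo=9, hi=9, mid=9, arr[mid]=40 -> Found target at index 9!

Binary search finds 40 at index 9 after 4 comparisons. The search repeatedly halves the search space by comparing with the middle element.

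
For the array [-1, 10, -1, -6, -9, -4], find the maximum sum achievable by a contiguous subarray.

Using Kadane's algorithm on [-1, 10, -1, -6, -9, -4]:

Scanning through the array:
Position 1 (value 10): max_ending_here = 10, max_so_far = 10
Position 2 (value -1): max_ending_here = 9, max_so_far = 10
Position 3 (value -6): max_ending_here = 3, max_so_far = 10
Position 4 (value -9): max_ending_here = -6, max_so_far = 10
Position 5 (value -4): max_ending_here = -4, max_so_far = 10

Maximum subarray: [10]
Maximum sum: 10

The maximum subarray is [10] with sum 10. This subarray runs from index 1 to index 1.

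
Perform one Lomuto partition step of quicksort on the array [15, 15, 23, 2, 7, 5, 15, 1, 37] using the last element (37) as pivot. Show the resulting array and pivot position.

Lomuto partition with pivot = 37:

Initial array: [15, 15, 23, 2, 7, 5, 15, 1, 37]

arr[0]=15 <= 37: swap with position 0, array becomes [15, 15, 23, 2, 7, 5, 15, 1, 37]
arr[1]=15 <= 37: swap with position 1, array becomes [15, 15, 23, 2, 7, 5, 15, 1, 37]
arr[2]=23 <= 37: swap with position 2, array becomes [15, 15, 23, 2, 7, 5, 15, 1, 37]
arr[3]=2 <= 37: swap with position 3, array becomes [15, 15, 23, 2, 7, 5, 15, 1, 37]
arr[4]=7 <= 37: swap with position 4, array becomes [15, 15, 23, 2, 7, 5, 15, 1, 37]
arr[5]=5 <= 37: swap with position 5, array becomes [15, 15, 23, 2, 7, 5, 15, 1, 37]
arr[6]=15 <= 37: swap with position 6, array becomes [15, 15, 23, 2, 7, 5, 15, 1, 37]
arr[7]=1 <= 37: swap with position 7, array becomes [15, 15, 23, 2, 7, 5, 15, 1, 37]

Place pivot at position 8: [15, 15, 23, 2, 7, 5, 15, 1, 37]
Pivot position: 8

After partitioning with pivot 37, the array becomes [15, 15, 23, 2, 7, 5, 15, 1, 37]. The pivot is placed at index 8. All elements to the left of the pivot are <= 37, and all elements to the right are > 37.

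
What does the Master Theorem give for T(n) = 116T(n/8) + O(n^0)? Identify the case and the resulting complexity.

Master Theorem for T(n) = 116T(n/8) + O(n^0):

a = 116, b = 8, c = 0
log_b(a) = log_8(116) = 2.2860

Case 1: c = 0 < log_8(116) = 2.2860
T(n) = O(n^(log_8 116))

For T(n) = 116T(n/8) + O(n^0): log_8(116) = 2.2860. This is Case 1 of the Master Theorem (c < log_b(a), work dominated by leaves), giving O(n^(log_8 116)).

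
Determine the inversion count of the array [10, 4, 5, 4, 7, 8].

Finding inversions in [10, 4, 5, 4, 7, 8]:

(0, 1): arr[0]=10 > arr[1]=4
(0, 2): arr[0]=10 > arr[2]=5
(0, 3): arr[0]=10 > arr[3]=4
(0, 4): arr[0]=10 > arr[4]=7
(0, 5): arr[0]=10 > arr[5]=8
(2, 3): arr[2]=5 > arr[3]=4

Total inversions: 6

The array has 6 inversion(s): (0,1), (0,2), (0,3), (0,4), (0,5), (2,3). Each pair (i,j) satisfies i < j and arr[i] > arr[j].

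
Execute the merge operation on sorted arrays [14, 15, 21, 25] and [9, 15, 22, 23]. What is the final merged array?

Merging process:

Compare 14 vs 9: take 9 from right. Merged: [9]
Compare 14 vs 15: take 14 from left. Merged: [9, 14]
Compare 15 vs 15: take 15 from left. Merged: [9, 14, 15]
Compare 21 vs 15: take 15 from right. Merged: [9, 14, 15, 15]
Compare 21 vs 22: take 21 from left. Merged: [9, 14, 15, 15, 21]
Compare 25 vs 22: take 22 from right. Merged: [9, 14, 15, 15, 21, 22]
Compare 25 vs 23: take 23 from right. Merged: [9, 14, 15, 15, 21, 22, 23]
Append remaining from left: [25]. Merged: [9, 14, 15, 15, 21, 22, 23, 25]

Final merged array: [9, 14, 15, 15, 21, 22, 23, 25]
Total comparisons: 7

The merged array is [9, 14, 15, 15, 21, 22, 23, 25], requiring 7 comparisons. The merge step runs in O(n) time where n is the total number of elements.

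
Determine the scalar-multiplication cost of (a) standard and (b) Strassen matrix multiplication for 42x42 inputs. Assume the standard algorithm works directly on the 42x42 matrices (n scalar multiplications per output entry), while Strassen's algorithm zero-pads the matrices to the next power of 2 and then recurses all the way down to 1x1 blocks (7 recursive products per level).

Matrix multiplication for 42x42 matrices:

Strassen's algorithm requires power-of-2 dimensions. Pad 42x42 to 64x64 (next power of 2).

Standard algorithm: 42^3 = 74088 multiplications
Strassen's algorithm: 7^(log2(64)) = 7^6 = 117649 multiplications
Difference: 74088 - 117649 = -43561 (Strassen uses MORE here due to padding overhead — for small or just-over-power-of-2 n, padding can outweigh the per-level savings)

Standard: 74088 multiplications (42^3). Strassen: 117649 multiplications (7^6, after padding to 64x64). Strassen reduces 8 recursive multiplications to 7 at each level.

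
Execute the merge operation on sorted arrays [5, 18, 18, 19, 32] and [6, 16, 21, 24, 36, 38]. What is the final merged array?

Merging process:

Compare 5 vs 6: take 5 from left. Merged: [5]
Compare 18 vs 6: take 6 from right. Merged: [5, 6]
Compare 18 vs 16: take 16 from right. Merged: [5, 6, 16]
Compare 18 vs 21: take 18 from left. Merged: [5, 6, 16, 18]
Compare 18 vs 21: take 18 from left. Merged: [5, 6, 16, 18, 18]
Compare 19 vs 21: take 19 from left. Merged: [5, 6, 16, 18, 18, 19]
Compare 32 vs 21: take 21 from right. Merged: [5, 6, 16, 18, 18, 19, 21]
Compare 32 vs 24: take 24 from right. Merged: [5, 6, 16, 18, 18, 19, 21, 24]
Compare 32 vs 36: take 32 from left. Merged: [5, 6, 16, 18, 18, 19, 21, 24, 32]
Append remaining from right: [36, 38]. Merged: [5, 6, 16, 18, 18, 19, 21, 24, 32, 36, 38]

Final merged array: [5, 6, 16, 18, 18, 19, 21, 24, 32, 36, 38]
Total comparisons: 9

The merged array is [5, 6, 16, 18, 18, 19, 21, 24, 32, 36, 38], requiring 9 comparisons. The merge step runs in O(n) time where n is the total number of elements.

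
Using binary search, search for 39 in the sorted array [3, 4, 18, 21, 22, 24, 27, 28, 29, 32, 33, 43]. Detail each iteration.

Binary search for 39 in [3, 4, 18, 21, 22, 24, 27, 28, 29, 32, 33, 43]:

lo=0, hi=11, mid=5, arr[mid]=24 -> 24 < 39, search right half
lo=6, hi=11, mid=8, arr[mid]=29 -> 29 < 39, search right half
lo=9, hi=11, mid=10, arr[mid]=33 -> 33 < 39, search right half
lo=11, hi=11, mid=11, arr[mid]=43 -> 43 > 39, search left half
lo=11 > hi=10, target 39 not found

Binary search determines that 39 is not in the array after 4 comparisons. The search space was exhausted without finding the target.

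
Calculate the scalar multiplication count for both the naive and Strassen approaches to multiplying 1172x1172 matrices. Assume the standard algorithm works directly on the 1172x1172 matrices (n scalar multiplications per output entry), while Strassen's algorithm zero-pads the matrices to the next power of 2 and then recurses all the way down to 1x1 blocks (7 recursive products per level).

Matrix multiplication for 1172x1172 matrices:

Strassen's algorithm requires power-of-2 dimensions. Pad 1172x1172 to 2048x2048 (next power of 2).

Standard algorithm: 1172^3 = 1609840448 multiplications
Strassen's algorithm: 7^(log2(2048)) = 7^11 = 1977326743 multiplications
Difference: 1609840448 - 1977326743 = -367486295 (Strassen uses MORE here due to padding overhead — for small or just-over-power-of-2 n, padding can outweigh the per-level savings)

Standard: 1609840448 multiplications (1172^3). Strassen: 1977326743 multiplications (7^11, after padding to 2048x2048). Strassen reduces 8 recursive multiplications to 7 at each level.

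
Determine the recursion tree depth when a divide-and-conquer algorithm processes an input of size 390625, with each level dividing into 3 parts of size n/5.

For divide and conquer with division factor 5:

Problem sizes at each level:
Level 0: 390625
Level 1: 78125
Level 2: 15625
Level 3: 3125
Level 4: 625
Level 5: 125
Level 6: 25
Level 7: 5
Level 8: 1

The root is level 0 and the size-1 base case is level 8 (the tree spans levels 0 through 8, i.e. 9 levels counting the root), so the depth is the number of divisions: log_5(390625) = 8

The recursion tree depth is log_5(390625) = 8. At each level, the problem size is divided by 5, so it takes 8 divisions to reduce to a base case of size 1. The algorithm makes 3 recursive calls at each level.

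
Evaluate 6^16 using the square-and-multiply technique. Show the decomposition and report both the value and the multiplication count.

Computing 6^16 by squaring (build up from 6^1; each line after the first costs one multiplication):

6^1 = 6
6^2 = (6^1)^2 = 6^2 = 36
6^4 = (6^2)^2 = 36^2 = 1296
6^8 = (6^4)^2 = 1296^2 = 1679616
6^16 = (6^8)^2 = 1679616^2 = 2821109907456

Result: 2821109907456
Multiplications needed: 4 (4 lines after 6^1)

6^16 = 2821109907456. Using exponentiation by squaring, this requires 4 multiplications. The key idea: if the exponent is even, square the half-power; if odd, multiply by the base once.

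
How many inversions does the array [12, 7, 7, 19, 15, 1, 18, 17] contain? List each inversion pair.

Finding inversions in [12, 7, 7, 19, 15, 1, 18, 17]:

(0, 1): arr[0]=12 > arr[1]=7
(0, 2): arr[0]=12 > arr[2]=7
(0, 5): arr[0]=12 > arr[5]=1
(1, 5): arr[1]=7 > arr[5]=1
(2, 5): arr[2]=7 > arr[5]=1
(3, 4): arr[3]=19 > arr[4]=15
(3, 5): arr[3]=19 > arr[5]=1
(3, 6): arr[3]=19 > arr[6]=18
(3, 7): arr[3]=19 > arr[7]=17
(4, 5): arr[4]=15 > arr[5]=1
(6, 7): arr[6]=18 > arr[7]=17

Total inversions: 11

The array has 11 inversion(s): (0,1), (0,2), (0,5), (1,5), (2,5), (3,4), (3,5), (3,6), (3,7), (4,5), (6,7). Each pair (i,j) satisfies i < j and arr[i] > arr[j].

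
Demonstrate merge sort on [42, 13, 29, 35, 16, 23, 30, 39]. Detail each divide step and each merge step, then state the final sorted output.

Merge sort trace:

Split: [42, 13, 29, 35, 16, 23, 30, 39] -> [42, 13, 29, 35] and [16, 23, 30, 39]
  Split: [42, 13, 29, 35] -> [42, 13] and [29, 35]
    Split: [42, 13] -> [42] and [13]
    Merge: [42] + [13] -> [13, 42]
    Split: [29, 35] -> [29] and [35]
    Merge: [29] + [35] -> [29, 35]
  Merge: [13, 42] + [29, 35] -> [13, 29, 35, 42]
  Split: [16, 23, 30, 39] -> [16, 23] and [30, 39]
    Split: [16, 23] -> [16] and [23]
    Merge: [16] + [23] -> [16, 23]
    Split: [30, 39] -> [30] and [39]
    Merge: [30] + [39] -> [30, 39]
  Merge: [16, 23] + [30, 39] -> [16, 23, 30, 39]
Merge: [13, 29, 35, 42] + [16, 23, 30, 39] -> [13, 16, 23, 29, 30, 35, 39, 42]

Final sorted array: [13, 16, 23, 29, 30, 35, 39, 42]

The merge sort proceeds by recursively splitting the array and merging sorted halves.
After all merges, the sorted array is [13, 16, 23, 29, 30, 35, 39, 42].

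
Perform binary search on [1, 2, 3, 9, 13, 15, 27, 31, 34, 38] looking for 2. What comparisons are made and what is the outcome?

Binary search for 2 in [1, 2, 3, 9, 13, 15, 27, 31, 34, 38]:

lo=0, hi=9, mid=4, arr[mid]=13 -> 13 > 2, search left half
lo=0, hi=3, mid=1, arr[mid]=2 -> Found target at index 1!

Binary search finds 2 at index 1 after 2 comparisons. The search repeatedly halves the search space by comparing with the middle element.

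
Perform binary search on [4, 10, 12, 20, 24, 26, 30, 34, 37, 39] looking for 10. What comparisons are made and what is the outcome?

Binary search for 10 in [4, 10, 12, 20, 24, 26, 30, 34, 37, 39]:

lo=0, hi=9, mid=4, arr[mid]=24 -> 24 > 10, search left half
lo=0, hi=3, mid=1, arr[mid]=10 -> Found target at index 1!

Binary search finds 10 at index 1 after 2 comparisons. The search repeatedly halves the search space by comparing with the middle element.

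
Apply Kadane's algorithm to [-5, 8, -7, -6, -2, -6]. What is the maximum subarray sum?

Using Kadane's algorithm on [-5, 8, -7, -6, -2, -6]:

Scanning through the array:
Position 1 (value 8): max_ending_here = 8, max_so_far = 8
Position 2 (value -7): max_ending_here = 1, max_so_far = 8
Position 3 (value -6): max_ending_here = -5, max_so_far = 8
Position 4 (value -2): max_ending_here = -2, max_so_far = 8
Position 5 (value -6): max_ending_here = -6, max_so_far = 8

Maximum subarray: [8]
Maximum sum: 8

The maximum subarray is [8] with sum 8. This subarray runs from index 1 to index 1.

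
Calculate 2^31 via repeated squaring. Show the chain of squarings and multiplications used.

Computing 2^31 by squaring (build up from 2^1; each line after the first costs one multiplication):

2^1 = 2
2^2 = (2^1)^2 = 2^2 = 4
2^3 = 2 * 2^2 = 2 * 4 = 8
2^6 = (2^3)^2 = 8^2 = 64
2^7 = 2 * 2^6 = 2 * 64 = 128
2^14 = (2^7)^2 = 128^2 = 16384
2^15 = 2 * 2^14 = 2 * 16384 = 32768
2^30 = (2^15)^2 = 32768^2 = 1073741824
2^31 = 2 * 2^30 = 2 * 1073741824 = 2147483648

Result: 2147483648
Multiplications needed: 8 (8 lines after 2^1)

2^31 = 2147483648. Using exponentiation by squaring, this requires 8 multiplications. The key idea: if the exponent is even, square the half-power; if odd, multiply by the base once.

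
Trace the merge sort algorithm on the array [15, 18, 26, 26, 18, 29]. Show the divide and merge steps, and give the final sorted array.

Merge sort trace:

Split: [15, 18, 26, 26, 18, 29] -> [15, 18, 26] and [26, 18, 29]
  Split: [15, 18, 26] -> [15] and [18, 26]
    Split: [18, 26] -> [18] and [26]
    Merge: [18] + [26] -> [18, 26]
  Merge: [15] + [18, 26] -> [15, 18, 26]
  Split: [26, 18, 29] -> [26] and [18, 29]
    Split: [18, 29] -> [18] and [29]
    Merge: [18] + [29] -> [18, 29]
  Merge: [26] + [18, 29] -> [18, 26, 29]
Merge: [15, 18, 26] + [18, 26, 29] -> [15, 18, 18, 26, 26, 29]

Final sorted array: [15, 18, 18, 26, 26, 29]

The merge sort proceeds by recursively splitting the array and merging sorted halves.
After all merges, the sorted array is [15, 18, 18, 26, 26, 29].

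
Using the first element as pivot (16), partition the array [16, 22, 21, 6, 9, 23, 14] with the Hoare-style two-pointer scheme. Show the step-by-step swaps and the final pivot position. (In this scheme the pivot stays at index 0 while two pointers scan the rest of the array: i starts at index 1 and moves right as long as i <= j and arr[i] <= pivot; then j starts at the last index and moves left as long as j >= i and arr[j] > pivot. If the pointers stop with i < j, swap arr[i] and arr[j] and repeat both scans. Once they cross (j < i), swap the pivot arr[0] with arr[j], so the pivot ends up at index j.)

Hoare-style two-pointer partition with pivot = 16:

Initial array: [16, 22, 21, 6, 9, 23, 14]

Pointers start at i = 1, j = 6.
i stops at index 1 (arr[1]=22 > 16), j stops at index 6 (arr[6]=14 <= 16): swap arr[1] and arr[6], array becomes [16, 14, 21, 6, 9, 23, 22]
i stops at index 2 (arr[2]=21 > 16), j stops at index 4 (arr[4]=9 <= 16): swap arr[2] and arr[4], array becomes [16, 14, 9, 6, 21, 23, 22]
i ends at 4, j ends at 3: the pointers have crossed (j < i), so scanning stops.

Swap pivot arr[0] with arr[3] to place pivot at position 3: [6, 14, 9, 16, 21, 23, 22]
Pivot position: 3

After partitioning with pivot 16, the array becomes [6, 14, 9, 16, 21, 23, 22]. The pivot is placed at index 3. All elements to the left of the pivot are <= 16, and all elements to the right are > 16.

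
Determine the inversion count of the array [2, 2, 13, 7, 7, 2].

Finding inversions in [2, 2, 13, 7, 7, 2]:

(2, 3): arr[2]=13 > arr[3]=7
(2, 4): arr[2]=13 > arr[4]=7
(2, 5): arr[2]=13 > arr[5]=2
(3, 5): arr[3]=7 > arr[5]=2
(4, 5): arr[4]=7 > arr[5]=2

Total inversions: 5

The array has 5 inversion(s): (2,3), (2,4), (2,5), (3,5), (4,5). Each pair (i,j) satisfies i < j and arr[i] > arr[j].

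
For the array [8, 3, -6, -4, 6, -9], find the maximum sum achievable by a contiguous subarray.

Using Kadane's algorithm on [8, 3, -6, -4, 6, -9]:

Scanning through the array:
Position 1 (value 3): max_ending_here = 11, max_so_far = 11
Position 2 (value -6): max_ending_here = 5, max_so_far = 11
Position 3 (value -4): max_ending_here = 1, max_so_far = 11
Position 4 (value 6): max_ending_here = 7, max_so_far = 11
Position 5 (value -9): max_ending_here = -2, max_so_far = 11

Maximum subarray: [8, 3]
Maximum sum: 11

The maximum subarray is [8, 3] with sum 11. This subarray runs from index 0 to index 1.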